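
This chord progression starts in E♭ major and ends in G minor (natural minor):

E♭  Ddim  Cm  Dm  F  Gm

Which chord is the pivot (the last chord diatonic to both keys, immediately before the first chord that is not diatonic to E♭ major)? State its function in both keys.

Chords diatonic to E♭ major: E♭, Fm, Gm, A♭, B♭, Cm, Ddim.
Reading the progression, the first chord not in that set is Dm, so the modulation leaves E♭ major there.
The chord immediately before Dm is Cm, which is diatonic to both keys: vi in E♭ major and iv in G minor.

Cm — vi in E♭ major, iv in G minor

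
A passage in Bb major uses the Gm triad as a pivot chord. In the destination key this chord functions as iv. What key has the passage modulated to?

D minor

The numeral iv denotes a minor triad on scale degree 4. With G on degree 4, the tonic of the new key is D.
Degree 4 carries a minor triad in minor keys, so the destination is D minor.
Check: the diatonic triads of D minor (natural minor) are Dm (i), Edim (ii°), F (III), Gm (iv), Am (v), Bb (VI), C (VII) — Gm is indeed iv.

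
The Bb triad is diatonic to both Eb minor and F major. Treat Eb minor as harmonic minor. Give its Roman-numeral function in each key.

The scale of Eb minor (harmonic minor) is Eb F Gb Ab Bb Cb D; Bb is degree 5, and the triad built there (Bb-D-F) is major, so it is V.
The scale of F major is F G A Bb C D E; Bb is degree 4, and the triad built there (Bb-D-F) is major, so it is IV.

V in Eb minor; IV in F major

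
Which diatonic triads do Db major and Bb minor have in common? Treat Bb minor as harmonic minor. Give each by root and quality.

Triads in Db major: Db (I), Ebm (ii), Fm (iii), Gb (IV), Ab (V), Bbm (vi), Cdim (vii°).
Triads in Bb minor (harmonic minor): Bbm (i), Cdim (ii°), Dbaug (III+), Ebm (iv), F (V), Gb (VI), Adim (vii°).
Shared triads with their functions: Ebm (ii in Db major, iv in Bb minor); Gb (IV in Db major, VI in Bb minor); Bbm (vi in Db major, i in Bb minor); Cdim (vii° in Db major, ii° in Bb minor).

Ebm, Gb, Bbm, Cdim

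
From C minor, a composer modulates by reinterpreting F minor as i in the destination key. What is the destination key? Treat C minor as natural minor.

The numeral i denotes a minor triad on scale degree 1. With F on degree 1, the tonic of the new key is F.
Degree 1 carries a minor triad in minor keys, so the destination is F minor.
Check: the diatonic triads of F minor (natural minor) are Fm (i), Gdim (ii°), A♭ (III), B♭m (iv), Cm (v), D♭ (VI), E♭ (VII) — F minor is indeed i.

F minor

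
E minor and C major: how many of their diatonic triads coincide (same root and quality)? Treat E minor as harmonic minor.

3

Diatonic triads of E minor (harmonic minor): Em (i), F#dim (ii°), Gaug (III+), Am (iv), B (V), C (VI), D#dim (vii°).
Diatonic triads of C major: C (I), Dm (ii), Em (iii), F (IV), G (V), Am (vi), Bdim (vii°).
Matching root and quality in both lists: Em, Am, C.
That gives 3 common triads.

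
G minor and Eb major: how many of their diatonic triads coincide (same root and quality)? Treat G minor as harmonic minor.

3

Diatonic triads of G minor (harmonic minor): Gm (i), Adim (ii°), Bbaug (III+), Cm (iv), D (V), Eb (VI), F#dim (vii°).
Diatonic triads of Eb major: Eb (I), Fm (ii), Gm (iii), Ab (IV), Bb (V), Cm (vi), Ddim (vii°).
Matching root and quality in both lists: Gm, Cm, Eb.
That gives 3 common triads.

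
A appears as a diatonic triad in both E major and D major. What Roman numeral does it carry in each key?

The scale of E major is E F# G# A B C# D#; A is degree 4, and the triad built there (A-C#-E) is major, so it is IV.
The scale of D major is D E F# G A B C#; A is degree 5, and the triad built there (A-C#-E) is major, so it is V.

IV in E major; V in D major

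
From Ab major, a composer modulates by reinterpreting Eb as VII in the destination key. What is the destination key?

F minor

The numeral VII denotes a major triad on scale degree 7. With Eb on degree 7, the tonic of the new key is F.
Degree 7 carries a major triad in natural-minor keys, so the destination is F minor.
Check: the diatonic triads of F minor (natural minor) are Fm (i), Gdim (ii°), Ab (III), Bbm (iv), Cm (v), Db (VI), Eb (VII) — Eb is indeed VII.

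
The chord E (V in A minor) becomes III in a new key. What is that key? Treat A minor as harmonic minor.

The numeral III denotes a major triad on scale degree 3. With E on degree 3, the tonic of the new key is C#.
Degree 3 carries a major triad in natural-minor keys, so the destination is C# minor.
Check: the diatonic triads of C# minor (natural minor) are C#m (i), D#dim (ii°), E (III), F#m (iv), G#m (v), A (VI), B (VII) — E is indeed III.

C# minor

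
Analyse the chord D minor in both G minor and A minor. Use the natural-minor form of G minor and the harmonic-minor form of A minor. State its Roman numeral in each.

The scale of G minor (natural minor) is G A Bb C D Eb F; D is degree 5, and the triad built there (D-F-A) is minor, so it is v.
The scale of A minor (harmonic minor) is A B C D E F G#; D is degree 4, and the triad built there (D-F-A) is minor, so it is iv.

v in G minor; iv in A minor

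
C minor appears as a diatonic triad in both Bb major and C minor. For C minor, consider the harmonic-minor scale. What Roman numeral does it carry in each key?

ii in Bb major; i in C minor

The scale of Bb major is Bb C D Eb F G A; C is degree 2, and the triad built there (C-Eb-G) is minor, so it is ii.
The scale of C minor (harmonic minor) is C D Eb F G Ab B; C is degree 1, and the triad built there (C-Eb-G) is minor, so it is i.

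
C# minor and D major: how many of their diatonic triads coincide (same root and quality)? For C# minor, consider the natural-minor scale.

Diatonic triads of C# minor (natural minor): C#m (i), D#dim (ii°), E (III), F#m (iv), G#m (v), A (VI), B (VII).
Diatonic triads of D major: D (I), Em (ii), F#m (iii), G (IV), A (V), Bm (vi), C#dim (vii°).
Matching root and quality in both lists: F#m, A.
That gives 2 common triads.

2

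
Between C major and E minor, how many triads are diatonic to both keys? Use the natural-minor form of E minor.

Diatonic triads of C major: C (I), Dm (ii), Em (iii), F (IV), G (V), Am (vi), Bdim (vii°).
Diatonic triads of E minor (natural minor): Em (i), F#dim (ii°), G (III), Am (iv), Bm (v), C (VI), D (VII).
Matching root and quality in both lists: C, Em, G, Am.
That gives 4 common triads.

4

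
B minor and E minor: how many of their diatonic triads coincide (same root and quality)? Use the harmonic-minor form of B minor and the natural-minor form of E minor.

Diatonic triads of B minor (harmonic minor): B minor (i), C# diminished (ii°), D augmented (III+), E minor (iv), F# major (V), G major (VI), A# diminished (vii°).
Diatonic triads of E minor (natural minor): E minor (i), F# diminished (ii°), G major (III), A minor (iv), B minor (v), C major (VI), D major (VII).
Matching root and quality in both lists: B minor, E minor, G major.
That gives 3 common triads.

3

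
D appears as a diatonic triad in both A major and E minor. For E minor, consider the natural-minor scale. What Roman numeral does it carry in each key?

IV in A major; VII in E minor

The scale of A major is A B C# D E F# G#; D is degree 4, and the triad built there (D-F#-A) is major, so it is IV.
The scale of E minor (natural minor) is E F# G A B C D; D is degree 7, and the triad built there (D-F#-A) is major, so it is VII.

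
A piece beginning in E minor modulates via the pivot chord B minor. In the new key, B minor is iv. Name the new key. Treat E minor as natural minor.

The numeral iv denotes a minor triad on scale degree 4. With B on degree 4, the tonic of the new key is F#.
Degree 4 carries a minor triad in minor keys, so the destination is F# minor.
Check: the diatonic triads of F# minor (natural minor) are F#m (i), G#dim (ii°), A (III), Bm (iv), C#m (v), D (VI), E (VII) — B minor is indeed iv.

F# minor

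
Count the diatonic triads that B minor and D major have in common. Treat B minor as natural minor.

Diatonic triads of B minor (natural minor): B minor (i), C# diminished (ii°), D major (III), E minor (iv), F# minor (v), G major (VI), A major (VII).
Diatonic triads of D major: D major (I), E minor (ii), F# minor (iii), G major (IV), A major (V), B minor (vi), C# diminished (vii°).
Matching root and quality in both lists: B minor, C# diminished, D major, E minor, F# minor, G major, A major.
That gives 7 common triads.

7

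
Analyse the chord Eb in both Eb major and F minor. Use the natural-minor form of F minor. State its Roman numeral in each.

I in Eb major; VII in F minor

The scale of Eb major is Eb F G Ab Bb C D; Eb is degree 1, and the triad built there (Eb-G-Bb) is major, so it is I.
The scale of F minor (natural minor) is F G Ab Bb C Db Eb; Eb is degree 7, and the triad built there (Eb-G-Bb) is major, so it is VII.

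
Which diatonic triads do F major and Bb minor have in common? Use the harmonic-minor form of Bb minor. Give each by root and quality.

Triads in F major: F (I), Gm (ii), Am (iii), Bb (IV), C (V), Dm (vi), Edim (vii°).
Triads in Bb minor (harmonic minor): Bbm (i), Cdim (ii°), Dbaug (III+), Ebm (iv), F (V), Gb (VI), Adim (vii°).
Shared triads with their functions: F (I in F major, V in Bb minor).

F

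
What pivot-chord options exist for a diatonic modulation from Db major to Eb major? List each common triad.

Fm, Ab

Triads in Db major: Db (I), Ebm (ii), Fm (iii), Gb (IV), Ab (V), Bbm (vi), Cdim (vii°).
Triads in Eb major: Eb (I), Fm (ii), Gm (iii), Ab (IV), Bb (V), Cm (vi), Ddim (vii°).
Shared triads with their functions: Fm (iii in Db major, ii in Eb major); Ab (V in Db major, IV in Eb major).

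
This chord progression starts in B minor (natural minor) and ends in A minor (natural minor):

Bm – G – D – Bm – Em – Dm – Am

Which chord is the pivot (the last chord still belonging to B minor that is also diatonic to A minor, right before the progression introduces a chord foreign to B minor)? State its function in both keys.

Em — iv in B minor, v in A minor

Chords diatonic to B minor: Bm, C#dim, D, Em, F#m, G, A.
Reading the progression, the first chord not in that set is Dm, so the modulation leaves B minor there.
The chord immediately before Dm is Em, which is diatonic to both keys: iv in B minor and v in A minor.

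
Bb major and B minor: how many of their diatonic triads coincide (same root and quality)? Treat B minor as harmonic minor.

0

Diatonic triads of Bb major: Bb major (I), C minor (ii), D minor (iii), Eb major (IV), F major (V), G minor (vi), A diminished (vii°).
Diatonic triads of B minor (harmonic minor): B minor (i), C# diminished (ii°), D augmented (III+), E minor (iv), F# major (V), G major (VI), A# diminished (vii°).
No triad has the same root and quality in both keys.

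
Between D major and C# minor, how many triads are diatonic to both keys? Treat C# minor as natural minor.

2

Diatonic triads of D major: D (I), Em (ii), F#m (iii), G (IV), A (V), Bm (vi), C#dim (vii°).
Diatonic triads of C# minor (natural minor): C#m (i), D#dim (ii°), E (III), F#m (iv), G#m (v), A (VI), B (VII).
Matching root and quality in both lists: F#m, A.
That gives 2 common triads.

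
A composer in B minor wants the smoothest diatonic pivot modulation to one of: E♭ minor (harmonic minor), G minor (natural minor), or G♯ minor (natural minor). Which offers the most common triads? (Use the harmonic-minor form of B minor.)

Triads of B minor (harmonic minor): B minor (i), C♯ diminished (ii°), D augmented (III+), E minor (iv), F♯ major (V), G major (VI), A♯ diminished (vii°).
E♭ minor (harmonic minor) shares 0: none.
G minor (natural minor) shares 0: none.
G♯ minor (natural minor) shares 2: F♯, A♯dim.
The most common triads (2) are shared with G♯ minor.

G♯ minor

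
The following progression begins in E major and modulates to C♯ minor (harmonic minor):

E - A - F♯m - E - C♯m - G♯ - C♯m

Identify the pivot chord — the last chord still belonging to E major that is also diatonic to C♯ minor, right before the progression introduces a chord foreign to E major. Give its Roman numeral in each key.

Chords diatonic to E major: E, F♯m, G♯m, A, B, C♯m, D♯dim.
Reading the progression, the first chord not in that set is G♯, so the modulation leaves E major there.
The chord immediately before G♯ is C♯m, which is diatonic to both keys: vi in E major and i in C♯ minor.

C♯m — vi in E major, i in C♯ minor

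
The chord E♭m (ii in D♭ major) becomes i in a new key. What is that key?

The numeral i denotes a minor triad on scale degree 1. With E♭ on degree 1, the tonic of the new key is E♭.
Degree 1 carries a minor triad in minor keys, so the destination is E♭ minor.
Check: the diatonic triads of E♭ minor (natural minor) are E♭m (i), Fdim (ii°), G♭ (III), A♭m (iv), B♭m (v), C♭ (VI), D♭ (VII) — E♭m is indeed i.

E♭ minor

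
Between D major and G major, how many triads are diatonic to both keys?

4

Diatonic triads of D major: D (I), Em (ii), F#m (iii), G (IV), A (V), Bm (vi), C#dim (vii°).
Diatonic triads of G major: G (I), Am (ii), Bm (iii), C (IV), D (V), Em (vi), F#dim (vii°).
Matching root and quality in both lists: D, Em, G, Bm.
That gives 4 common triads.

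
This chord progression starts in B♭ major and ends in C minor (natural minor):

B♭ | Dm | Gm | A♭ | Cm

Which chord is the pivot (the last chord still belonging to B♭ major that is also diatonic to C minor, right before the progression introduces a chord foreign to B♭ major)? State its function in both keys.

Gm — vi in B♭ major, v in C minor

Chords diatonic to B♭ major: B♭, Cm, Dm, E♭, F, Gm, Adim.
Reading the progression, the first chord not in that set is A♭, so the modulation leaves B♭ major there.
The chord immediately before A♭ is Gm, which is diatonic to both keys: vi in B♭ major and v in C minor.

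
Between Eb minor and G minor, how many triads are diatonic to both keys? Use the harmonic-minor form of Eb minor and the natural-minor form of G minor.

Diatonic triads of Eb minor (harmonic minor): Eb minor (i), F diminished (ii°), Gb augmented (III+), Ab minor (iv), Bb major (V), Cb major (VI), D diminished (vii°).
Diatonic triads of G minor (natural minor): G minor (i), A diminished (ii°), Bb major (III), C minor (iv), D minor (v), Eb major (VI), F major (VII).
Matching root and quality in both lists: Bb major.
That gives 1 common triad.

1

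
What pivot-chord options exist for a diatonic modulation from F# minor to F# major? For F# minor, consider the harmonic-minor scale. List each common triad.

C#, E#dim

Triads in F# minor (harmonic minor): F#m (i), G#dim (ii°), Aaug (III+), Bm (iv), C# (V), D (VI), E#dim (vii°).
Triads in F# major: F# (I), G#m (ii), A#m (iii), B (IV), C# (V), D#m (vi), E#dim (vii°).
Shared triads with their functions: C# (V in F# minor, V in F# major); E#dim (vii° in F# minor, vii° in F# major).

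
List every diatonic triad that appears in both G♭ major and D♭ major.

G♭, B♭m, D♭, E♭m

Triads in G♭ major: G♭ major (I), A♭ minor (ii), B♭ minor (iii), C♭ major (IV), D♭ major (V), E♭ minor (vi), F diminished (vii°).
Triads in D♭ major: D♭ major (I), E♭ minor (ii), F minor (iii), G♭ major (IV), A♭ major (V), B♭ minor (vi), C diminished (vii°).
Shared triads with their functions: G♭ major (I in G♭ major, IV in D♭ major); B♭ minor (iii in G♭ major, vi in D♭ major); D♭ major (V in G♭ major, I in D♭ major); E♭ minor (vi in G♭ major, ii in D♭ major).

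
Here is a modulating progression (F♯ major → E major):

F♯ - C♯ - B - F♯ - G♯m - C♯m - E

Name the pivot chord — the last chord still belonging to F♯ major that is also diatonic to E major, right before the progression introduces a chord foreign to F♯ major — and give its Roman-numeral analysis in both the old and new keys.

Chords diatonic to F♯ major: F♯, G♯m, A♯m, B, C♯, D♯m, E♯dim.
Reading the progression, the first chord not in that set is C♯m, so the modulation leaves F♯ major there.
The chord immediately before C♯m is G♯m, which is diatonic to both keys: ii in F♯ major and iii in E major.

G♯m — ii in F♯ major, iii in E major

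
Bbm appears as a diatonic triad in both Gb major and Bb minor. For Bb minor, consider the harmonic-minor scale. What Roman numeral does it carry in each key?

iii in Gb major; i in Bb minor

The scale of Gb major is Gb Ab Bb Cb Db Eb F; Bb is degree 3, and the triad built there (Bb-Db-F) is minor, so it is iii.
The scale of Bb minor (harmonic minor) is Bb C Db Eb F Gb A; Bb is degree 1, and the triad built there (Bb-Db-F) is minor, so it is i.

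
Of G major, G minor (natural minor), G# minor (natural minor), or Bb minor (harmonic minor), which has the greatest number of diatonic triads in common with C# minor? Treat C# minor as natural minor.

G# minor

Triads of C# minor (natural minor): C# minor (i), D# diminished (ii°), E major (III), F# minor (iv), G# minor (v), A major (VI), B major (VII).
G major shares 0: none.
G minor (natural minor) shares 0: none.
G# minor (natural minor) shares 4: C#m, E, G#m, B.
Bb minor (harmonic minor) shares 0: none.
The most common triads (4) are shared with G# minor.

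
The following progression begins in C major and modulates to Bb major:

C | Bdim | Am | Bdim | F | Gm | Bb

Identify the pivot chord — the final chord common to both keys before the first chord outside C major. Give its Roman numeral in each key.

F — IV in C major, V in Bb major

Chords diatonic to C major: C, Dm, Em, F, G, Am, Bdim.
Reading the progression, the first chord not in that set is Gm, so the modulation leaves C major there.
The chord immediately before Gm is F, which is diatonic to both keys: IV in C major and V in Bb major.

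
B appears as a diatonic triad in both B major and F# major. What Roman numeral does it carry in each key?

The scale of B major is B C# D# E F# G# A#; B is degree 1, and the triad built there (B-D#-F#) is major, so it is I.
The scale of F# major is F# G# A# B C# D# E#; B is degree 4, and the triad built there (B-D#-F#) is major, so it is IV.

I in B major; IV in F# major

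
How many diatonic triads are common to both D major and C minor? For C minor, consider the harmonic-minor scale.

1

Diatonic triads of D major: D (I), Em (ii), F#m (iii), G (IV), A (V), Bm (vi), C#dim (vii°).
Diatonic triads of C minor (harmonic minor): Cm (i), Ddim (ii°), Ebaug (III+), Fm (iv), G (V), Ab (VI), Bdim (vii°).
Matching root and quality in both lists: G.
That gives 1 common triad.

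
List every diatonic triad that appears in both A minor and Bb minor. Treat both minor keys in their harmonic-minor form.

Triads in A minor (harmonic minor): Am (i), Bdim (ii°), Caug (III+), Dm (iv), E (V), F (VI), G#dim (vii°).
Triads in Bb minor (harmonic minor): Bbm (i), Cdim (ii°), Dbaug (III+), Ebm (iv), F (V), Gb (VI), Adim (vii°).
Shared triads with their functions: F (VI in A minor, V in Bb minor).

F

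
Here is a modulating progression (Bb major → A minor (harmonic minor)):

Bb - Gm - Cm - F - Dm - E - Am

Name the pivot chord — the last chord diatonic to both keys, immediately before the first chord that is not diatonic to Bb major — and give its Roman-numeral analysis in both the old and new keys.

Dm — iii in Bb major, iv in A minor

Chords diatonic to Bb major: Bb, Cm, Dm, Eb, F, Gm, Adim.
Reading the progression, the first chord not in that set is E, so the modulation leaves Bb major there.
The chord immediately before E is Dm, which is diatonic to both keys: iii in Bb major and iv in A minor.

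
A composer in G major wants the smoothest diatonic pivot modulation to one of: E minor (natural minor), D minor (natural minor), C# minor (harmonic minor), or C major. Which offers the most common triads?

Triads of G major: G (I), Am (ii), Bm (iii), C (IV), D (V), Em (vi), F#dim (vii°).
E minor (natural minor) shares 7: G, Am, Bm, C, D, Em, F#dim.
D minor (natural minor) shares 2: Am, C.
C# minor (harmonic minor) shares 0: none.
C major shares 4: G, Am, C, Em.
The most common triads (7) are shared with E minor.

E minor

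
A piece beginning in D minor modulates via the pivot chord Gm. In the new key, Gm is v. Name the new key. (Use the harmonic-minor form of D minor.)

C minor

The numeral v denotes a minor triad on scale degree 5. With G on degree 5, the tonic of the new key is C.
Degree 5 carries a minor triad in natural-minor keys, so the destination is C minor.
Check: the diatonic triads of C minor (natural minor) are Cm (i), Ddim (ii°), E♭ (III), Fm (iv), Gm (v), A♭ (VI), B♭ (VII) — Gm is indeed v.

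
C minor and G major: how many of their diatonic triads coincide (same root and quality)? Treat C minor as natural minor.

Diatonic triads of C minor (natural minor): Cm (i), Ddim (ii°), E♭ (III), Fm (iv), Gm (v), A♭ (VI), B♭ (VII).
Diatonic triads of G major: G (I), Am (ii), Bm (iii), C (IV), D (V), Em (vi), F♯dim (vii°).
No triad has the same root and quality in both keys.

0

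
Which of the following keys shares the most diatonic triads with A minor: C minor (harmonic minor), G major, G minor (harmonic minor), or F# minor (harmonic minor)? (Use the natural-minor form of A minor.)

G major

Triads of A minor (natural minor): Am (i), Bdim (ii°), C (III), Dm (iv), Em (v), F (VI), G (VII).
C minor (harmonic minor) shares 2: Bdim, G.
G major shares 4: Am, C, Em, G.
G minor (harmonic minor) shares 0: none.
F# minor (harmonic minor) shares 0: none.
The most common triads (4) are shared with G major.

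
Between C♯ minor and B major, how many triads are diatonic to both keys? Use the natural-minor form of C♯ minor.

Diatonic triads of C♯ minor (natural minor): C♯m (i), D♯dim (ii°), E (III), F♯m (iv), G♯m (v), A (VI), B (VII).
Diatonic triads of B major: B (I), C♯m (ii), D♯m (iii), E (IV), F♯ (V), G♯m (vi), A♯dim (vii°).
Matching root and quality in both lists: C♯m, E, G♯m, B.
That gives 4 common triads.

4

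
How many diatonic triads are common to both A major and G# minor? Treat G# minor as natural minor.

2

Diatonic triads of A major: A (I), Bm (ii), C#m (iii), D (IV), E (V), F#m (vi), G#dim (vii°).
Diatonic triads of G# minor (natural minor): G#m (i), A#dim (ii°), B (III), C#m (iv), D#m (v), E (VI), F# (VII).
Matching root and quality in both lists: C#m, E.
That gives 2 common triads.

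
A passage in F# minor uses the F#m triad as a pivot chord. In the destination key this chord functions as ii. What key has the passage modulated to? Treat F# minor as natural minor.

E major

The numeral ii denotes a minor triad on scale degree 2. With F# on degree 2, the tonic of the new key is E.
Degree 2 carries a minor triad in major keys, so the destination is E major.
Check: the diatonic triads of E major are E (I), F#m (ii), G#m (iii), A (IV), B (V), C#m (vi), D#dim (vii°) — F#m is indeed ii.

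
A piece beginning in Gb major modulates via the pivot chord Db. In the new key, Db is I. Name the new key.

The numeral I denotes a major triad on scale degree 1. With Db on degree 1, the tonic of the new key is Db.
Degree 1 carries a major triad in major keys, so the destination is Db major.
Check: the diatonic triads of Db major are Db (I), Ebm (ii), Fm (iii), Gb (IV), Ab (V), Bbm (vi), Cdim (vii°) — Db is indeed I.

Db major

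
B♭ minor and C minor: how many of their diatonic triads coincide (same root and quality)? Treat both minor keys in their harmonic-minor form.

Diatonic triads of B♭ minor (harmonic minor): B♭m (i), Cdim (ii°), D♭aug (III+), E♭m (iv), F (V), G♭ (VI), Adim (vii°).
Diatonic triads of C minor (harmonic minor): Cm (i), Ddim (ii°), E♭aug (III+), Fm (iv), G (V), A♭ (VI), Bdim (vii°).
No triad has the same root and quality in both keys.

0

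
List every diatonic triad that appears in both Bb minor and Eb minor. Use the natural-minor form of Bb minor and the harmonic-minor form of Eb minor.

Triads in Bb minor (natural minor): Bbm (i), Cdim (ii°), Db (III), Ebm (iv), Fm (v), Gb (VI), Ab (VII).
Triads in Eb minor (harmonic minor): Ebm (i), Fdim (ii°), Gbaug (III+), Abm (iv), Bb (V), Cb (VI), Ddim (vii°).
Shared triads with their functions: Ebm (iv in Bb minor, i in Eb minor).

Ebm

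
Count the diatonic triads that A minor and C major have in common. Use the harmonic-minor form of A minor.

Diatonic triads of A minor (harmonic minor): A minor (i), B diminished (ii°), C augmented (III+), D minor (iv), E major (V), F major (VI), G♯ diminished (vii°).
Diatonic triads of C major: C major (I), D minor (ii), E minor (iii), F major (IV), G major (V), A minor (vi), B diminished (vii°).
Matching root and quality in both lists: A minor, B diminished, D minor, F major.
That gives 4 common triads.

4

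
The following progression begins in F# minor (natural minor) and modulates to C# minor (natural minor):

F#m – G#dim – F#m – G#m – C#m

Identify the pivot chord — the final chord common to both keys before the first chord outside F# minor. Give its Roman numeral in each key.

Chords diatonic to F# minor: F#m, G#dim, A, Bm, C#m, D, E.
Reading the progression, the first chord not in that set is G#m, so the modulation leaves F# minor there.
The chord immediately before G#m is F#m, which is diatonic to both keys: i in F# minor and iv in C# minor.

F#m — i in F# minor, iv in C# minor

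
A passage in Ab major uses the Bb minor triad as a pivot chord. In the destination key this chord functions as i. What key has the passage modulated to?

The numeral i denotes a minor triad on scale degree 1. With Bb on degree 1, the tonic of the new key is Bb.
Degree 1 carries a minor triad in minor keys, so the destination is Bb minor.
Check: the diatonic triads of Bb minor (natural minor) are Bbm (i), Cdim (ii°), Db (III), Ebm (iv), Fm (v), Gb (VI), Ab (VII) — Bb minor is indeed i.

Bb minor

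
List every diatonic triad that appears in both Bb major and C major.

Triads in Bb major: Bb (I), Cm (ii), Dm (iii), Eb (IV), F (V), Gm (vi), Adim (vii°).
Triads in C major: C (I), Dm (ii), Em (iii), F (IV), G (V), Am (vi), Bdim (vii°).
Shared triads with their functions: Dm (iii in Bb major, ii in C major); F (V in Bb major, IV in C major).

Dm, F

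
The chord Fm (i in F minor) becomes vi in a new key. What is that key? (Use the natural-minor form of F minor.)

Ab major

The numeral vi denotes a minor triad on scale degree 6. With F on degree 6, the tonic of the new key is Ab.
Degree 6 carries a minor triad in major keys, so the destination is Ab major.
Check: the diatonic triads of Ab major are Ab (I), Bbm (ii), Cm (iii), Db (IV), Eb (V), Fm (vi), Gdim (vii°) — Fm is indeed vi.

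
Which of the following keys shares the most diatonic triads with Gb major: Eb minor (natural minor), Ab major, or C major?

Eb minor

Triads of Gb major: Gb major (I), Ab minor (ii), Bb minor (iii), Cb major (IV), Db major (V), Eb minor (vi), F diminished (vii°).
Eb minor (natural minor) shares 7: Gb, Abm, Bbm, Cb, Db, Ebm, Fdim.
Ab major shares 2: Bbm, Db.
C major shares 0: none.
The most common triads (7) are shared with Eb minor.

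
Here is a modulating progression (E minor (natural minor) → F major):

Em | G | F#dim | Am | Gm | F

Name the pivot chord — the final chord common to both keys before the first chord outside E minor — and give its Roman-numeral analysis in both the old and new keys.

Am — iv in E minor, iii in F major

Chords diatonic to E minor: Em, F#dim, G, Am, Bm, C, D.
Reading the progression, the first chord not in that set is Gm, so the modulation leaves E minor there.
The chord immediately before Gm is Am, which is diatonic to both keys: iv in E minor and iii in F major.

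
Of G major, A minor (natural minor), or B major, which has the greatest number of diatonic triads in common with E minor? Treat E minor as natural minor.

Triads of E minor (natural minor): E minor (i), F♯ diminished (ii°), G major (III), A minor (iv), B minor (v), C major (VI), D major (VII).
G major shares 7: Em, F♯dim, G, Am, Bm, C, D.
A minor (natural minor) shares 4: Em, G, Am, C.
B major shares 0: none.
The most common triads (7) are shared with G major.

G major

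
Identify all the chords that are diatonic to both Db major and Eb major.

Fm, Ab

Triads in Db major: Db (I), Ebm (ii), Fm (iii), Gb (IV), Ab (V), Bbm (vi), Cdim (vii°).
Triads in Eb major: Eb (I), Fm (ii), Gm (iii), Ab (IV), Bb (V), Cm (vi), Ddim (vii°).
Shared triads with their functions: Fm (iii in Db major, ii in Eb major); Ab (V in Db major, IV in Eb major).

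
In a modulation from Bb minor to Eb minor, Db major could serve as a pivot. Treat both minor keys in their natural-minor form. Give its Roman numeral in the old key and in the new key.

III in Bb minor; VII in Eb minor

The scale of Bb minor (natural minor) is Bb C Db Eb F Gb Ab; Db is degree 3, and the triad built there (Db-F-Ab) is major, so it is III.
The scale of Eb minor (natural minor) is Eb F Gb Ab Bb Cb Db; Db is degree 7, and the triad built there (Db-F-Ab) is major, so it is VII.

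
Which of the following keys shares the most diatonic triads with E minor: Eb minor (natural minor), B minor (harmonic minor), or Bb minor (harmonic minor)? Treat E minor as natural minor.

B minor

Triads of E minor (natural minor): Em (i), F#dim (ii°), G (III), Am (iv), Bm (v), C (VI), D (VII).
Eb minor (natural minor) shares 0: none.
B minor (harmonic minor) shares 3: Em, G, Bm.
Bb minor (harmonic minor) shares 0: none.
The most common triads (3) are shared with B minor.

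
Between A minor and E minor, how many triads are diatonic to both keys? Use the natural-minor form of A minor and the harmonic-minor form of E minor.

3

Diatonic triads of A minor (natural minor): Am (i), Bdim (ii°), C (III), Dm (iv), Em (v), F (VI), G (VII).
Diatonic triads of E minor (harmonic minor): Em (i), F#dim (ii°), Gaug (III+), Am (iv), B (V), C (VI), D#dim (vii°).
Matching root and quality in both lists: Am, C, Em.
That gives 3 common triads.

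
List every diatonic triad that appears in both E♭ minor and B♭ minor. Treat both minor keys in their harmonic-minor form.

E♭m

Triads in E♭ minor (harmonic minor): E♭m (i), Fdim (ii°), G♭aug (III+), A♭m (iv), B♭ (V), C♭ (VI), Ddim (vii°).
Triads in B♭ minor (harmonic minor): B♭m (i), Cdim (ii°), D♭aug (III+), E♭m (iv), F (V), G♭ (VI), Adim (vii°).
Shared triads with their functions: E♭m (i in E♭ minor, iv in B♭ minor).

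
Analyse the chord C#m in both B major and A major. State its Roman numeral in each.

ii in B major; iii in A major

The scale of B major is B C# D# E F# G# A#; C# is degree 2, and the triad built there (C#-E-G#) is minor, so it is ii.
The scale of A major is A B C# D E F# G#; C# is degree 3, and the triad built there (C#-E-G#) is minor, so it is iii.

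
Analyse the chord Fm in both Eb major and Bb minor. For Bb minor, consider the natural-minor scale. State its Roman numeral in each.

ii in Eb major; v in Bb minor

The scale of Eb major is Eb F G Ab Bb C D; F is degree 2, and the triad built there (F-Ab-C) is minor, so it is ii.
The scale of Bb minor (natural minor) is Bb C Db Eb F Gb Ab; F is degree 5, and the triad built there (F-Ab-C) is minor, so it is v.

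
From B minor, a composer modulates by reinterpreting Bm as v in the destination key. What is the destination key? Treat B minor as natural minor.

E minor

The numeral v denotes a minor triad on scale degree 5. With B on degree 5, the tonic of the new key is E.
Degree 5 carries a minor triad in natural-minor keys, so the destination is E minor.
Check: the diatonic triads of E minor (natural minor) are Em (i), F#dim (ii°), G (III), Am (iv), Bm (v), C (VI), D (VII) — Bm is indeed v.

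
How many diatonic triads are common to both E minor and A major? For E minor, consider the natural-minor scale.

Diatonic triads of E minor (natural minor): Em (i), F♯dim (ii°), G (III), Am (iv), Bm (v), C (VI), D (VII).
Diatonic triads of A major: A (I), Bm (ii), C♯m (iii), D (IV), E (V), F♯m (vi), G♯dim (vii°).
Matching root and quality in both lists: Bm, D.
That gives 2 common triads.

2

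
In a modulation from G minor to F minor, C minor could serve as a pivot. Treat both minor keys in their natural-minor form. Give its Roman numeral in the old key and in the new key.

iv in G minor; v in F minor

The scale of G minor (natural minor) is G A Bb C D Eb F; C is degree 4, and the triad built there (C-Eb-G) is minor, so it is iv.
The scale of F minor (natural minor) is F G Ab Bb C Db Eb; C is degree 5, and the triad built there (C-Eb-G) is minor, so it is v.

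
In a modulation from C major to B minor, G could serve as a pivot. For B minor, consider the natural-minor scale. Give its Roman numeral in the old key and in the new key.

The scale of C major is C D E F G A B; G is degree 5, and the triad built there (G-B-D) is major, so it is V.
The scale of B minor (natural minor) is B C# D E F# G A; G is degree 6, and the triad built there (G-B-D) is major, so it is VI.

V in C major; VI in B minor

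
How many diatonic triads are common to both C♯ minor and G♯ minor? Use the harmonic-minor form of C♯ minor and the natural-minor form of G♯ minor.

Diatonic triads of C♯ minor (harmonic minor): C♯m (i), D♯dim (ii°), Eaug (III+), F♯m (iv), G♯ (V), A (VI), B♯dim (vii°).
Diatonic triads of G♯ minor (natural minor): G♯m (i), A♯dim (ii°), B (III), C♯m (iv), D♯m (v), E (VI), F♯ (VII).
Matching root and quality in both lists: C♯m.
That gives 1 common triad.

1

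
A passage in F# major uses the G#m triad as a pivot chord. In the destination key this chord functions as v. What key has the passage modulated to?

C# minor

The numeral v denotes a minor triad on scale degree 5. With G# on degree 5, the tonic of the new key is C#.
Degree 5 carries a minor triad in natural-minor keys, so the destination is C# minor.
Check: the diatonic triads of C# minor (natural minor) are C#m (i), D#dim (ii°), E (III), F#m (iv), G#m (v), A (VI), B (VII) — G#m is indeed v.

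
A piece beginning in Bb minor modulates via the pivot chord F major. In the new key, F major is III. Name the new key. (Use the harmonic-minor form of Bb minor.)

D minor

The numeral III denotes a major triad on scale degree 3. With F on degree 3, the tonic of the new key is D.
Degree 3 carries a major triad in natural-minor keys, so the destination is D minor.
Check: the diatonic triads of D minor (natural minor) are Dm (i), Edim (ii°), F (III), Gm (iv), Am (v), Bb (VI), C (VII) — F major is indeed III.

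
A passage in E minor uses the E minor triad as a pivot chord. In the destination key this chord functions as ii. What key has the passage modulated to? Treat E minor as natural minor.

D major

The numeral ii denotes a minor triad on scale degree 2. With E on degree 2, the tonic of the new key is D.
Degree 2 carries a minor triad in major keys, so the destination is D major.
Check: the diatonic triads of D major are D (I), Em (ii), F#m (iii), G (IV), A (V), Bm (vi), C#dim (vii°) — E minor is indeed ii.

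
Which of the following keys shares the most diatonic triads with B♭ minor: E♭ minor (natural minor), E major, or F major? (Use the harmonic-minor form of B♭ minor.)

Triads of B♭ minor (harmonic minor): B♭ minor (i), C diminished (ii°), D♭ augmented (III+), E♭ minor (iv), F major (V), G♭ major (VI), A diminished (vii°).
E♭ minor (natural minor) shares 3: B♭m, E♭m, G♭.
E major shares 0: none.
F major shares 1: F.
The most common triads (3) are shared with E♭ minor.

E♭ minor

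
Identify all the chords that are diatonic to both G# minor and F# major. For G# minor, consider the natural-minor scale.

Triads in G# minor (natural minor): G# minor (i), A# diminished (ii°), B major (III), C# minor (iv), D# minor (v), E major (VI), F# major (VII).
Triads in F# major: F# major (I), G# minor (ii), A# minor (iii), B major (IV), C# major (V), D# minor (vi), E# diminished (vii°).
Shared triads with their functions: G# minor (i in G# minor, ii in F# major); B major (III in G# minor, IV in F# major); D# minor (v in G# minor, vi in F# major); F# major (VII in G# minor, I in F# major).

G#m, B, D#m, F#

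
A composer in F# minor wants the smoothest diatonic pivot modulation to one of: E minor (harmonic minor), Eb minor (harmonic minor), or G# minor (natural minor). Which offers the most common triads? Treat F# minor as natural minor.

Triads of F# minor (natural minor): F#m (i), G#dim (ii°), A (III), Bm (iv), C#m (v), D (VI), E (VII).
E minor (harmonic minor) shares 0: none.
Eb minor (harmonic minor) shares 0: none.
G# minor (natural minor) shares 2: C#m, E.
The most common triads (2) are shared with G# minor.

G# minor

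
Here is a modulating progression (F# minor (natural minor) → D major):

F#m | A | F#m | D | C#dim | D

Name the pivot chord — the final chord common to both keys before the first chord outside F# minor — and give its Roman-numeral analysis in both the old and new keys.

D — VI in F# minor, I in D major

Chords diatonic to F# minor: F#m, G#dim, A, Bm, C#m, D, E.
Reading the progression, the first chord not in that set is C#dim, so the modulation leaves F# minor there.
The chord immediately before C#dim is D, which is diatonic to both keys: VI in F# minor and I in D major.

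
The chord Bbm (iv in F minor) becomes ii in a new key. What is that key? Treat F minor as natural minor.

The numeral ii denotes a minor triad on scale degree 2. With Bb on degree 2, the tonic of the new key is Ab.
Degree 2 carries a minor triad in major keys, so the destination is Ab major.
Check: the diatonic triads of Ab major are Ab (I), Bbm (ii), Cm (iii), Db (IV), Eb (V), Fm (vi), Gdim (vii°) — Bbm is indeed ii.

Ab major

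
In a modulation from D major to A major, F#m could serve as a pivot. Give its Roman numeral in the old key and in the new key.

The scale of D major is D E F# G A B C#; F# is degree 3, and the triad built there (F#-A-C#) is minor, so it is iii.
The scale of A major is A B C# D E F# G#; F# is degree 6, and the triad built there (F#-A-C#) is minor, so it is vi.

iii in D major; vi in A major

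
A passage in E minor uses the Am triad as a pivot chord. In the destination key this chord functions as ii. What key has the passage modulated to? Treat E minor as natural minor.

The numeral ii denotes a minor triad on scale degree 2. With A on degree 2, the tonic of the new key is G.
Degree 2 carries a minor triad in major keys, so the destination is G major.
Check: the diatonic triads of G major are G (I), Am (ii), Bm (iii), C (IV), D (V), Em (vi), F#dim (vii°) — Am is indeed ii.

G major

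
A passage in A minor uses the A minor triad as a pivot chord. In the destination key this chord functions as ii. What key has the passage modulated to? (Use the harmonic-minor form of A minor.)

G major

The numeral ii denotes a minor triad on scale degree 2. With A on degree 2, the tonic of the new key is G.
Degree 2 carries a minor triad in major keys, so the destination is G major.
Check: the diatonic triads of G major are G (I), Am (ii), Bm (iii), C (IV), D (V), Em (vi), F♯dim (vii°) — A minor is indeed ii.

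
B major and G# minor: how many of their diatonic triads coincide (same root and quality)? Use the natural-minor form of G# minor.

7

Diatonic triads of B major: B (I), C#m (ii), D#m (iii), E (IV), F# (V), G#m (vi), A#dim (vii°).
Diatonic triads of G# minor (natural minor): G#m (i), A#dim (ii°), B (III), C#m (iv), D#m (v), E (VI), F# (VII).
Matching root and quality in both lists: B, C#m, D#m, E, F#, G#m, A#dim.
That gives 7 common triads.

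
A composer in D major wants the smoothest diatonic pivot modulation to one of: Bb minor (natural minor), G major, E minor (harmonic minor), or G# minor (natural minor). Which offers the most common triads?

Triads of D major: D major (I), E minor (ii), F# minor (iii), G major (IV), A major (V), B minor (vi), C# diminished (vii°).
Bb minor (natural minor) shares 0: none.
G major shares 4: D, Em, G, Bm.
E minor (harmonic minor) shares 1: Em.
G# minor (natural minor) shares 0: none.
The most common triads (4) are shared with G major.

G major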